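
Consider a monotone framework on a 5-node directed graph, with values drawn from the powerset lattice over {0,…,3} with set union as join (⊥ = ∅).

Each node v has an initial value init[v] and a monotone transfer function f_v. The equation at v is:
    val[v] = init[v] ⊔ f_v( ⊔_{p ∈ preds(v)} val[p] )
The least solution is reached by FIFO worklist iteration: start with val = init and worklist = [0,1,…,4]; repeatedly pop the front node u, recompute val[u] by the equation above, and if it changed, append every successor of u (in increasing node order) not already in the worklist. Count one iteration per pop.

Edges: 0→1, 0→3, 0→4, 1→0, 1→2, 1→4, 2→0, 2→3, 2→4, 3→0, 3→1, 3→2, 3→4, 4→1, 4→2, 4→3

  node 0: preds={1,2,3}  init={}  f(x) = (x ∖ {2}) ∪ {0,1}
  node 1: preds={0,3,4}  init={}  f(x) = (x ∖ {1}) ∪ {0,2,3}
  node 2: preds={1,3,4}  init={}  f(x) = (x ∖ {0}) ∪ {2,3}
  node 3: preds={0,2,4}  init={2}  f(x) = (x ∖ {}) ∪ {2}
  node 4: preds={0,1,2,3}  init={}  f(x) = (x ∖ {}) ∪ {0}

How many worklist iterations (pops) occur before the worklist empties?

11

Trace (11 dequeues):
  [1] u=0 | in {2} | out {0,1} | prev {} | push {}
  [2] u=1 | in {0,1,2} | out {0,2,3} | prev {} | push {0}
  [3] u=2 | in {0,2,3} | out {2,3} | prev {} | push {}
  [4] u=3 | in {0,1,2,3} | out {0,1,2,3} | prev {2} | push {1,2}
  [5] u=4 | in {0,1,2,3} | out {0,1,2,3} | prev {} | push {3}
  [6] u=0 | in {0,1,2,3} | out {0,1,3} | prev {0,1} | push {4}
  [7] u=1 | in {0,1,2,3} | out {0,2,3} | ==
  [8] u=2 | in {0,1,2,3} | out {1,2,3} | prev {2,3} | push {0}
  [9] u=3 | in {0,1,2,3} | out {0,1,2,3} | ==
  [10] u=4 | in {0,1,2,3} | out {0,1,2,3} | ==
  [11] u=0 | in {0,1,2,3} | out {0,1,3} | ==

Converged values:
  [0] {0,1,3}
  [1] {0,2,3}
  [2] {1,2,3}
  [3] {0,1,2,3}
  [4] {0,1,2,3}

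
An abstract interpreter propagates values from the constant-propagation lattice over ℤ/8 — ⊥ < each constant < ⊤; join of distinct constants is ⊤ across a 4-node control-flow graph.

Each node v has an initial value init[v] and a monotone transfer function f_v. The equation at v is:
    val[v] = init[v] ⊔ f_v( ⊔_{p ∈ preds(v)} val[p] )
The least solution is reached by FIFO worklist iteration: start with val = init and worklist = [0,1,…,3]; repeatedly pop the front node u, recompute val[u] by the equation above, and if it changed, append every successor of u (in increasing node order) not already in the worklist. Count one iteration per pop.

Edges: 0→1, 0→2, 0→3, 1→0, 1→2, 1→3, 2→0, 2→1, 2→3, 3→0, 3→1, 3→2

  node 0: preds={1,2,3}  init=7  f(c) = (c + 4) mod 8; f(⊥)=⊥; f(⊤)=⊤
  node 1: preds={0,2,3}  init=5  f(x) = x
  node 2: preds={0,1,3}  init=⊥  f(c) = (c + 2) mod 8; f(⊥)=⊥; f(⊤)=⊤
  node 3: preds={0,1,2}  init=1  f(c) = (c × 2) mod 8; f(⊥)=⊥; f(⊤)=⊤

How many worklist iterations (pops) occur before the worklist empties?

Iteration log — 7 steps:
  step 1. node 0  ⊔preds=⊤  new=⊤  old=7  +wl: 
  step 2. node 1  ⊔preds=⊤  new=⊤  old=5  +wl: 0
  step 3. node 2  ⊔preds=⊤  new=⊤  old=⊥  +wl: 1
  step 4. node 3  ⊔preds=⊤  new=⊤  old=1  +wl: 2
  step 5. node 0  ⊔preds=⊤  new=⊤  stable
  step 6. node 1  ⊔preds=⊤  new=⊤  stable
  step 7. node 2  ⊔preds=⊤  new=⊤  stable

Least fixpoint reached:
  node 0: ⊤
  node 1: ⊤
  node 2: ⊤
  node 3: ⊤

7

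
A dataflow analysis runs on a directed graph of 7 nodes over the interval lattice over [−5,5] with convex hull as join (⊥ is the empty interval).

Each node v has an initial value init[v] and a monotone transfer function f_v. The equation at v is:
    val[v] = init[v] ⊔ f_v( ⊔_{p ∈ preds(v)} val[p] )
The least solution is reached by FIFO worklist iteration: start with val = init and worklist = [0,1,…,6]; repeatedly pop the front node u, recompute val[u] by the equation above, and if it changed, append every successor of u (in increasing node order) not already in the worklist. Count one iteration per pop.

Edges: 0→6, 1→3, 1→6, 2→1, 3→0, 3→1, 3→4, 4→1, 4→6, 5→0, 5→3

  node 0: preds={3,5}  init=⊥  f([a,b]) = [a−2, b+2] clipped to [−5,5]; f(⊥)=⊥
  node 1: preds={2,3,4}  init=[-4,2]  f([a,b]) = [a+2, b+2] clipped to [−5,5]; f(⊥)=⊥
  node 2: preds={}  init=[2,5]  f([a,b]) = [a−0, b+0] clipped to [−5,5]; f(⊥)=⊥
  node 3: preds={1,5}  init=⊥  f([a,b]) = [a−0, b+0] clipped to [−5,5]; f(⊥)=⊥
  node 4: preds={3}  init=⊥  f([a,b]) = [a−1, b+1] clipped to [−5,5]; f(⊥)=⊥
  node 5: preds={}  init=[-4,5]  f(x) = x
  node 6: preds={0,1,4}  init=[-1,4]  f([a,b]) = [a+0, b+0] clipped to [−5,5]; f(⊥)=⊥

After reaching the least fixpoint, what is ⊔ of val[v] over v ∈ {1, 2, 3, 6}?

[-5,5]

Worklist (9 pops):
  #1 pop 0: in=[-4,5] → [-5,5] (was ⊥); enqueue []
  #2 pop 1: in=[2,5] → [-4,5] (was [-4,2]); enqueue []
  #3 pop 2: in=⊥ → [2,5] (no change)
  #4 pop 3: in=[-4,5] → [-4,5] (was ⊥); enqueue [0,1]
  #5 pop 4: in=[-4,5] → [-5,5] (was ⊥); enqueue []
  #6 pop 5: in=⊥ → [-4,5] (no change)
  #7 pop 6: in=[-5,5] → [-5,5] (was [-1,4]); enqueue []
  #8 pop 0: in=[-4,5] → [-5,5] (no change)
  #9 pop 1: in=[-5,5] → [-4,5] (no change)

Fixpoint:
  val[0] = [-5,5]
  val[1] = [-4,5]
  val[2] = [2,5]
  val[3] = [-4,5]
  val[4] = [-5,5]
  val[5] = [-4,5]
  val[6] = [-5,5]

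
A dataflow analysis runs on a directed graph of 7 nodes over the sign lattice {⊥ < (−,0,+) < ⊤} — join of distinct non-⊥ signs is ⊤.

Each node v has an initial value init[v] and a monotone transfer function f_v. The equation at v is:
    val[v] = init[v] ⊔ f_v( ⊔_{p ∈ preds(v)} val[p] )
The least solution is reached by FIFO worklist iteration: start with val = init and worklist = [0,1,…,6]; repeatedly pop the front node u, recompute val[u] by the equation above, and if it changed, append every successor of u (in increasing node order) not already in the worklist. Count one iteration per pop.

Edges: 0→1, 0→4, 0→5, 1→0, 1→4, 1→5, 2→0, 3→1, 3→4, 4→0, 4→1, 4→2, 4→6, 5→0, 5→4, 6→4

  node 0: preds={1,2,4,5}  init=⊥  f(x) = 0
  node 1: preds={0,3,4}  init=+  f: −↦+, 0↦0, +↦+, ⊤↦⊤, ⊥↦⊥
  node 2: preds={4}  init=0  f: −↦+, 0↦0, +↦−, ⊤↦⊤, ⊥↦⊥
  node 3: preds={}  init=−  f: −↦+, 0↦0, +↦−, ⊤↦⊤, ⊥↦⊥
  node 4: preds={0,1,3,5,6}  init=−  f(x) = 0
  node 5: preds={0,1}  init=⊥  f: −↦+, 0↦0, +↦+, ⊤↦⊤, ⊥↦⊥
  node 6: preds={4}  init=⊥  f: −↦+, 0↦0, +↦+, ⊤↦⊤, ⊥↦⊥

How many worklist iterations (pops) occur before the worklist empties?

11

Trace (11 dequeues):
  [1] u=0 | in ⊤ | out 0 | prev ⊥ | push {}
  [2] u=1 | in ⊤ | out ⊤ | prev + | push {0}
  [3] u=2 | in − | out ⊤ | prev 0 | push {}
  [4] u=3 | in ⊥ | out − | ==
  [5] u=4 | in ⊤ | out ⊤ | prev − | push {1,2}
  [6] u=5 | in ⊤ | out ⊤ | prev ⊥ | push {4}
  [7] u=6 | in ⊤ | out ⊤ | prev ⊥ | push {}
  [8] u=0 | in ⊤ | out 0 | ==
  [9] u=1 | in ⊤ | out ⊤ | ==
  [10] u=2 | in ⊤ | out ⊤ | ==
  [11] u=4 | in ⊤ | out ⊤ | ==

Converged values:
  [0] 0
  [1] ⊤
  [2] ⊤
  [3] −
  [4] ⊤
  [5] ⊤
  [6] ⊤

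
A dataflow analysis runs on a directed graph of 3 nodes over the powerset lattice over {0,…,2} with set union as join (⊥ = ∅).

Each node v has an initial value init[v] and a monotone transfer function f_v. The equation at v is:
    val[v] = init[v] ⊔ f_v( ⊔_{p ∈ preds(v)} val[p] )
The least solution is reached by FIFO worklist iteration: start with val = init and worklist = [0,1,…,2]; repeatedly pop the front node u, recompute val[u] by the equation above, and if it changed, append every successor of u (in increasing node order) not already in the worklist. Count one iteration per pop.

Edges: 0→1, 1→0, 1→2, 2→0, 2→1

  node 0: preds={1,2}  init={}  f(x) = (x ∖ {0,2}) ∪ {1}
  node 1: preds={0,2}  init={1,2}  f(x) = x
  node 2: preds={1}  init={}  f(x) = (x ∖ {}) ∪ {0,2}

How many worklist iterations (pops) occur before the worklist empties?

Trace (7 dequeues):
  [1] u=0 | in {1,2} | out {1} | prev {} | push {}
  [2] u=1 | in {1} | out {1,2} | ==
  [3] u=2 | in {1,2} | out {0,1,2} | prev {} | push {0,1}
  [4] u=0 | in {0,1,2} | out {1} | ==
  [5] u=1 | in {0,1,2} | out {0,1,2} | prev {1,2} | push {0,2}
  [6] u=0 | in {0,1,2} | out {1} | ==
  [7] u=2 | in {0,1,2} | out {0,1,2} | ==

Converged values:
  [0] {1}
  [1] {0,1,2}
  [2] {0,1,2}

7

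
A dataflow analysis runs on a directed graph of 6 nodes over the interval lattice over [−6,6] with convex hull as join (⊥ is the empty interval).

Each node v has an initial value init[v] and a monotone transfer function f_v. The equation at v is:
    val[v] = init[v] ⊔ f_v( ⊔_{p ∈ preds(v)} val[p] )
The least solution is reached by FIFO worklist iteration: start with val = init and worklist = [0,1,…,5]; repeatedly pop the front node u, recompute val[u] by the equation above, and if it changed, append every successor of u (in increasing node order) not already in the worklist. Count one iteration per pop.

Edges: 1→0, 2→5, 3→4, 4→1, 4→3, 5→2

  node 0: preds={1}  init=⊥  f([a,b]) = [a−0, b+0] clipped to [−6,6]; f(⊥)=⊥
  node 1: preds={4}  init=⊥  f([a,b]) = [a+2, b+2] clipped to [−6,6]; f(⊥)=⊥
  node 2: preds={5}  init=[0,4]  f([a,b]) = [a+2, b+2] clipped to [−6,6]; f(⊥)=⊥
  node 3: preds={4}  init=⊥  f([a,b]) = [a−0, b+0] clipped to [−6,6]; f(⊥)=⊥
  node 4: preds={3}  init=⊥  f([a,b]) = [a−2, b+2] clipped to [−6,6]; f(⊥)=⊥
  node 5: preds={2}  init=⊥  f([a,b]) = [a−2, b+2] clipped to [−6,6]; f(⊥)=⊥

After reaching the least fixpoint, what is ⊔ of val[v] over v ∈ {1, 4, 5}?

[-2,6]

Trace (8 dequeues):
  [1] u=0 | in ⊥ | out ⊥ | ==
  [2] u=1 | in ⊥ | out ⊥ | ==
  [3] u=2 | in ⊥ | out [0,4] | ==
  [4] u=3 | in ⊥ | out ⊥ | ==
  [5] u=4 | in ⊥ | out ⊥ | ==
  [6] u=5 | in [0,4] | out [-2,6] | prev ⊥ | push {2}
  [7] u=2 | in [-2,6] | out [0,6] | prev [0,4] | push {5}
  [8] u=5 | in [0,6] | out [-2,6] | ==

Converged values:
  [0] ⊥
  [1] ⊥
  [2] [0,6]
  [3] ⊥
  [4] ⊥
  [5] [-2,6]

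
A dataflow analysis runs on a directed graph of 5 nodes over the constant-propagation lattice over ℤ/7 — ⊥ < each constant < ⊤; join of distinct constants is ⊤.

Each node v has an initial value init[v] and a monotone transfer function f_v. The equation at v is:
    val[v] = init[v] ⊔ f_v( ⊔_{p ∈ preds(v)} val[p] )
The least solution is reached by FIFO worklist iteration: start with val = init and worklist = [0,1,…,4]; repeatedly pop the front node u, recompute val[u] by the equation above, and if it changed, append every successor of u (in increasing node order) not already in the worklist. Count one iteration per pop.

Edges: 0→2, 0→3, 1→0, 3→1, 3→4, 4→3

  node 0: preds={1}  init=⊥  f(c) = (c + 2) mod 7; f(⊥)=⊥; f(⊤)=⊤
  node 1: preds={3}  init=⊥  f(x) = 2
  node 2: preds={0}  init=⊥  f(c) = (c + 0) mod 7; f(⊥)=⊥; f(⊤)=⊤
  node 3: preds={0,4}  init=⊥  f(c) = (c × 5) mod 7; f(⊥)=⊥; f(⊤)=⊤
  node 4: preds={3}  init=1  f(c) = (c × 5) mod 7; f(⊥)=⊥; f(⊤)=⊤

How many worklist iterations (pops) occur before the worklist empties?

11

Trace (11 dequeues):
  [1] u=0 | in ⊥ | out ⊥ | ==
  [2] u=1 | in ⊥ | out 2 | prev ⊥ | push {0}
  [3] u=2 | in ⊥ | out ⊥ | ==
  [4] u=3 | in 1 | out 5 | prev ⊥ | push {1}
  [5] u=4 | in 5 | out ⊤ | prev 1 | push {3}
  [6] u=0 | in 2 | out 4 | prev ⊥ | push {2}
  [7] u=1 | in 5 | out 2 | ==
  [8] u=3 | in ⊤ | out ⊤ | prev 5 | push {1,4}
  [9] u=2 | in 4 | out 4 | prev ⊥ | push {}
  [10] u=1 | in ⊤ | out 2 | ==
  [11] u=4 | in ⊤ | out ⊤ | ==

Converged values:
  [0] 4
  [1] 2
  [2] 4
  [3] ⊤
  [4] ⊤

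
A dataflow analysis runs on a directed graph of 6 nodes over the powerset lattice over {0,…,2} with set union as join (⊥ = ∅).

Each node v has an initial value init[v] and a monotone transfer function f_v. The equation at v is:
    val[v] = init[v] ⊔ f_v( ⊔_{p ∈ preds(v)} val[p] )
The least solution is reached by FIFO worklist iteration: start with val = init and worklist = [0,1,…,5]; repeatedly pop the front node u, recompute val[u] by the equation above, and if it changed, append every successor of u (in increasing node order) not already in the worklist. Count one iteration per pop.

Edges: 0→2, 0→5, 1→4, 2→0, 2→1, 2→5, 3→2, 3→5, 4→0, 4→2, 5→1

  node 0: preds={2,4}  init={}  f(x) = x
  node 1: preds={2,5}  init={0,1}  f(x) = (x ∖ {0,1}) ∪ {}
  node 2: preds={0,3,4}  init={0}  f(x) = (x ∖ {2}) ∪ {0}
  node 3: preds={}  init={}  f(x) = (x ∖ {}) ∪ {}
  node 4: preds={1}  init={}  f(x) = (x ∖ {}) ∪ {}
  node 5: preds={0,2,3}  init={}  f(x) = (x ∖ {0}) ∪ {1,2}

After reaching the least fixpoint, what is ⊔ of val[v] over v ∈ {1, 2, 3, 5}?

{0,1,2}

Trace (15 dequeues):
  [1] u=0 | in {0} | out {0} | prev {} | push {}
  [2] u=1 | in {0} | out {0,1} | ==
  [3] u=2 | in {0} | out {0} | ==
  [4] u=3 | in {} | out {} | ==
  [5] u=4 | in {0,1} | out {0,1} | prev {} | push {0,2}
  [6] u=5 | in {0} | out {1,2} | prev {} | push {1}
  [7] u=0 | in {0,1} | out {0,1} | prev {0} | push {5}
  [8] u=2 | in {0,1} | out {0,1} | prev {0} | push {0}
  [9] u=1 | in {0,1,2} | out {0,1,2} | prev {0,1} | push {4}
  [10] u=5 | in {0,1} | out {1,2} | ==
  [11] u=0 | in {0,1} | out {0,1} | ==
  [12] u=4 | in {0,1,2} | out {0,1,2} | prev {0,1} | push {0,2}
  [13] u=0 | in {0,1,2} | out {0,1,2} | prev {0,1} | push {5}
  [14] u=2 | in {0,1,2} | out {0,1} | ==
  [15] u=5 | in {0,1,2} | out {1,2} | ==

Converged values:
  [0] {0,1,2}
  [1] {0,1,2}
  [2] {0,1}
  [3] {}
  [4] {0,1,2}
  [5] {1,2}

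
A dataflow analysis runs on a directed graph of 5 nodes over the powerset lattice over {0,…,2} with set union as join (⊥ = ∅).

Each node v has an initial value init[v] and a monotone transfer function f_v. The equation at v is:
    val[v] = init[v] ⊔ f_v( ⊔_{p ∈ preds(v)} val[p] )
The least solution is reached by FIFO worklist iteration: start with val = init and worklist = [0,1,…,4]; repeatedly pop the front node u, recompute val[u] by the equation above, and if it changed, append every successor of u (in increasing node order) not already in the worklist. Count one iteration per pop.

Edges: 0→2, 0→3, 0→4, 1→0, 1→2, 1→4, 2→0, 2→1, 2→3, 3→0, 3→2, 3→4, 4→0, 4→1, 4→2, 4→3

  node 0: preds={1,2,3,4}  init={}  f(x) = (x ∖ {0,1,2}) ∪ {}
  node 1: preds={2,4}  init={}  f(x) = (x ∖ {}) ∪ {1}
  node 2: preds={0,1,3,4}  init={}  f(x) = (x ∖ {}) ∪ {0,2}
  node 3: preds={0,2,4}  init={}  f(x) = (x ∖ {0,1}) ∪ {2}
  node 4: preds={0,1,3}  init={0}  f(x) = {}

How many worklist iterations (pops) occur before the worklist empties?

Iteration log — 10 steps:
  step 1. node 0  ⊔preds={0}  new={}  stable
  step 2. node 1  ⊔preds={0}  new={0,1}  old={}  +wl: 0
  step 3. node 2  ⊔preds={0,1}  new={0,1,2}  old={}  +wl: 1
  step 4. node 3  ⊔preds={0,1,2}  new={2}  old={}  +wl: 2
  step 5. node 4  ⊔preds={0,1,2}  new={0}  stable
  step 6. node 0  ⊔preds={0,1,2}  new={}  stable
  step 7. node 1  ⊔preds={0,1,2}  new={0,1,2}  old={0,1}  +wl: 0,4
  step 8. node 2  ⊔preds={0,1,2}  new={0,1,2}  stable
  step 9. node 0  ⊔preds={0,1,2}  new={}  stable
  step 10. node 4  ⊔preds={0,1,2}  new={0}  stable

Least fixpoint reached:
  node 0: {}
  node 1: {0,1,2}
  node 2: {0,1,2}
  node 3: {2}
  node 4: {0}

10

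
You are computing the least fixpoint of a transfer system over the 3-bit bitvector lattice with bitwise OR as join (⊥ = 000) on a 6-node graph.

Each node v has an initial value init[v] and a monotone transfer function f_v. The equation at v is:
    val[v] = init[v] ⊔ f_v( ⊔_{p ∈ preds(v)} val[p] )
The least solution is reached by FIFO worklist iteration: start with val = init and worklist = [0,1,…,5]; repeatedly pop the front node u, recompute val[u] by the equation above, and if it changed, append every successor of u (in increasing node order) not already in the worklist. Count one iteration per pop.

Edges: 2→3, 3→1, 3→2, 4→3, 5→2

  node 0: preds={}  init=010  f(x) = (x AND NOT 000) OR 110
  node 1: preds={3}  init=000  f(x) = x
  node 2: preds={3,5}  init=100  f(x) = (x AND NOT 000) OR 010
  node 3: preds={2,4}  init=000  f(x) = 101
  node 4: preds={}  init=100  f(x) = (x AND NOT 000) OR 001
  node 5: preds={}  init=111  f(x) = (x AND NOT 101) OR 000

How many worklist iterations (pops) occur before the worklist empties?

9

Worklist (9 pops):
  #1 pop 0: in=000 → 110 (was 010); enqueue []
  #2 pop 1: in=000 → 000 (no change)
  #3 pop 2: in=111 → 111 (was 100); enqueue []
  #4 pop 3: in=111 → 101 (was 000); enqueue [1,2]
  #5 pop 4: in=000 → 101 (was 100); enqueue [3]
  #6 pop 5: in=000 → 111 (no change)
  #7 pop 1: in=101 → 101 (was 000); enqueue []
  #8 pop 2: in=111 → 111 (no change)
  #9 pop 3: in=111 → 101 (no change)

Fixpoint:
  val[0] = 110
  val[1] = 101
  val[2] = 111
  val[3] = 101
  val[4] = 101
  val[5] = 111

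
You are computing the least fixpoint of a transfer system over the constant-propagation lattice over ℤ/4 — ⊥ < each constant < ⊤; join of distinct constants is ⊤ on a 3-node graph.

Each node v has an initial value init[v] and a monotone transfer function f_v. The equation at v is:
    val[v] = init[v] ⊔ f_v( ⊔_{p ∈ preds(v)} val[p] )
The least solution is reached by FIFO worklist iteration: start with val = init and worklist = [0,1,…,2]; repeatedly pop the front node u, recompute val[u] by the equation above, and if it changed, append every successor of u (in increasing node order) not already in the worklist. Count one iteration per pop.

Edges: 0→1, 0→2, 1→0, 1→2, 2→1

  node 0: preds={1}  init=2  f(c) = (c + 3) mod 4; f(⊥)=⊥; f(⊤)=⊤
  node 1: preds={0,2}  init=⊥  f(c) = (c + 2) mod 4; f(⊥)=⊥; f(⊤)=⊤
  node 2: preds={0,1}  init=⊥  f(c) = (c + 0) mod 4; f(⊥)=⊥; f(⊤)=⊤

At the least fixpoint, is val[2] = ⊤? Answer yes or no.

Trace (7 dequeues):
  [1] u=0 | in ⊥ | out 2 | ==
  [2] u=1 | in 2 | out 0 | prev ⊥ | push {0}
  [3] u=2 | in ⊤ | out ⊤ | prev ⊥ | push {1}
  [4] u=0 | in 0 | out ⊤ | prev 2 | push {2}
  [5] u=1 | in ⊤ | out ⊤ | prev 0 | push {0}
  [6] u=2 | in ⊤ | out ⊤ | ==
  [7] u=0 | in ⊤ | out ⊤ | ==

Converged values:
  [0] ⊤
  [1] ⊤
  [2] ⊤

yes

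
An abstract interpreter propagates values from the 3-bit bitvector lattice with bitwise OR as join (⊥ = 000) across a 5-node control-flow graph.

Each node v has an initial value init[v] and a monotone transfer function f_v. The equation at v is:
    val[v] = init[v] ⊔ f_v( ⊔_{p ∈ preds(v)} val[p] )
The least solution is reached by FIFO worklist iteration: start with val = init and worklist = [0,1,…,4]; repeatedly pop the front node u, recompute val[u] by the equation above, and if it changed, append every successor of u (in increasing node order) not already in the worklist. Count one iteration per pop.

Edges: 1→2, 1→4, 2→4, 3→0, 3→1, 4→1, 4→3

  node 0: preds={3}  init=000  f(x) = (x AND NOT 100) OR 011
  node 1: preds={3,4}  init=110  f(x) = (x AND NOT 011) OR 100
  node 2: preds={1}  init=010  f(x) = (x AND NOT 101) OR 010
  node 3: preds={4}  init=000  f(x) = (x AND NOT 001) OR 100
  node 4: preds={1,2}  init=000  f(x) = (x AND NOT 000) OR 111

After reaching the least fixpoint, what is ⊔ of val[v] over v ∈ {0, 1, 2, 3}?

Iteration log — 10 steps:
  step 1. node 0  ⊔preds=000  new=011  old=000  +wl: 
  step 2. node 1  ⊔preds=000  new=110  stable
  step 3. node 2  ⊔preds=110  new=010  stable
  step 4. node 3  ⊔preds=000  new=100  old=000  +wl: 0,1
  step 5. node 4  ⊔preds=110  new=111  old=000  +wl: 3
  step 6. node 0  ⊔preds=100  new=011  stable
  step 7. node 1  ⊔preds=111  new=110  stable
  step 8. node 3  ⊔preds=111  new=110  old=100  +wl: 0,1
  step 9. node 0  ⊔preds=110  new=011  stable
  step 10. node 1  ⊔preds=111  new=110  stable

Least fixpoint reached:
  node 0: 011
  node 1: 110
  node 2: 010
  node 3: 110
  node 4: 111

111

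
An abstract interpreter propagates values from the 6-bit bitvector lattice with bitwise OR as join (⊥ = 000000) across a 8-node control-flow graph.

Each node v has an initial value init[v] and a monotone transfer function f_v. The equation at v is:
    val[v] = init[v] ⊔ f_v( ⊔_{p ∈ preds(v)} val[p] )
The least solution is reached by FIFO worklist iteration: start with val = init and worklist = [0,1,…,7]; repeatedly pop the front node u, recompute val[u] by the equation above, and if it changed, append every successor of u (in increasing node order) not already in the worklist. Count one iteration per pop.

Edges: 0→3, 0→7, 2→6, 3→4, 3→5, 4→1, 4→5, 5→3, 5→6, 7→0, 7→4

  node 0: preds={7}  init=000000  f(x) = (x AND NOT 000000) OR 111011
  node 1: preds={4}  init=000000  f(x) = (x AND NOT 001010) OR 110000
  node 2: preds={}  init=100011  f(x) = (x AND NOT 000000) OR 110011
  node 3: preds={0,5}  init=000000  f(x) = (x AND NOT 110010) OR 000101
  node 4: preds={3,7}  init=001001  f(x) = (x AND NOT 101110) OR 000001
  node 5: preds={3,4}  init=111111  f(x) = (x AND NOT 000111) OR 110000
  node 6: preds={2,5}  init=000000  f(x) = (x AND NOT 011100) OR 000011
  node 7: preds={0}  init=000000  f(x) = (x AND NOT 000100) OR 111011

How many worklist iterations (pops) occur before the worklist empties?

Trace (12 dequeues):
  [1] u=0 | in 000000 | out 111011 | prev 000000 | push {}
  [2] u=1 | in 001001 | out 110001 | prev 000000 | push {}
  [3] u=2 | in 000000 | out 110011 | prev 100011 | push {}
  [4] u=3 | in 111111 | out 001101 | prev 000000 | push {}
  [5] u=4 | in 001101 | out 001001 | ==
  [6] u=5 | in 001101 | out 111111 | ==
  [7] u=6 | in 111111 | out 100011 | prev 000000 | push {}
  [8] u=7 | in 111011 | out 111011 | prev 000000 | push {0,4}
  [9] u=0 | in 111011 | out 111011 | ==
  [10] u=4 | in 111111 | out 011001 | prev 001001 | push {1,5}
  [11] u=1 | in 011001 | out 110001 | ==
  [12] u=5 | in 011101 | out 111111 | ==

Converged values:
  [0] 111011
  [1] 110001
  [2] 110011
  [3] 001101
  [4] 011001
  [5] 111111
  [6] 100011
  [7] 111011

12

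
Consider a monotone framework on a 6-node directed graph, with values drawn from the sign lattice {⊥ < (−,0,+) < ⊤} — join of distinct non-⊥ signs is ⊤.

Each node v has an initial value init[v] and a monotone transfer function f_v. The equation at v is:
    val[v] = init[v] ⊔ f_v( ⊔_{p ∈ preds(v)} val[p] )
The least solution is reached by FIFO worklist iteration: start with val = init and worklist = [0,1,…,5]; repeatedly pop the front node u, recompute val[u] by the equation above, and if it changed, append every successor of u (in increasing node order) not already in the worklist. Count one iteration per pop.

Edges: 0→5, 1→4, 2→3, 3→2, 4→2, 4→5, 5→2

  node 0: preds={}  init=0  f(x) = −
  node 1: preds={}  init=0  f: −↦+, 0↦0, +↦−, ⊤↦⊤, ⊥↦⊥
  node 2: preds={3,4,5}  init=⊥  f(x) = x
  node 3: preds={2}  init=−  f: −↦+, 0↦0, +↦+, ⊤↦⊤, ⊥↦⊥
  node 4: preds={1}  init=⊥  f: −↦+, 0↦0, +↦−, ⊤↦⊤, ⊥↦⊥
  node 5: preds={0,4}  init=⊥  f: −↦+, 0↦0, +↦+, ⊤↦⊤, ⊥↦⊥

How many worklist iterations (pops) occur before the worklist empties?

Iteration log — 8 steps:
  step 1. node 0  ⊔preds=⊥  new=⊤  old=0  +wl: 
  step 2. node 1  ⊔preds=⊥  new=0  stable
  step 3. node 2  ⊔preds=−  new=−  old=⊥  +wl: 
  step 4. node 3  ⊔preds=−  new=⊤  old=−  +wl: 2
  step 5. node 4  ⊔preds=0  new=0  old=⊥  +wl: 
  step 6. node 5  ⊔preds=⊤  new=⊤  old=⊥  +wl: 
  step 7. node 2  ⊔preds=⊤  new=⊤  old=−  +wl: 3
  step 8. node 3  ⊔preds=⊤  new=⊤  stable

Least fixpoint reached:
  node 0: ⊤
  node 1: 0
  node 2: ⊤
  node 3: ⊤
  node 4: 0
  node 5: ⊤

8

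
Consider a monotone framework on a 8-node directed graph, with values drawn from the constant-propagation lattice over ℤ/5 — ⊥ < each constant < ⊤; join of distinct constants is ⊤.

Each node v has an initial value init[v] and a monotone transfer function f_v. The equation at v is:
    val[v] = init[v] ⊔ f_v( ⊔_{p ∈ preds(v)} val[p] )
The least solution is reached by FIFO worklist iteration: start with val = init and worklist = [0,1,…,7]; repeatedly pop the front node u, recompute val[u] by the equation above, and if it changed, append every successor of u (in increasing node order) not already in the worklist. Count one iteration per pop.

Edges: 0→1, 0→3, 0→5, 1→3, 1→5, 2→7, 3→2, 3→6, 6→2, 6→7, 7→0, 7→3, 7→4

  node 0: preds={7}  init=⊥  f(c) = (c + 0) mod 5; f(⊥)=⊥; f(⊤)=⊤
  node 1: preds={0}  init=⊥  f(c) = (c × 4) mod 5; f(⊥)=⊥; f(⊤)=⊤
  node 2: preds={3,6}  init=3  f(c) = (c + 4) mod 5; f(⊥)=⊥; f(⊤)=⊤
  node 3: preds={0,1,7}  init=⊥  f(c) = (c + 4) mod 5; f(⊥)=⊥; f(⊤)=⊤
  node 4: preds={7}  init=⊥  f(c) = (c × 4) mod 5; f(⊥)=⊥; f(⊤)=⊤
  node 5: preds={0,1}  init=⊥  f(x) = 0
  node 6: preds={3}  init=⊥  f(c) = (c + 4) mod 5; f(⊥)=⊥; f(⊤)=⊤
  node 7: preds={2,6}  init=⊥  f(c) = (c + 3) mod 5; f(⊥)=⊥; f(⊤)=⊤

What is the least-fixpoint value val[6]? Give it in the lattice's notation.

Trace (27 dequeues):
  [1] u=0 | in ⊥ | out ⊥ | ==
  [2] u=1 | in ⊥ | out ⊥ | ==
  [3] u=2 | in ⊥ | out 3 | ==
  [4] u=3 | in ⊥ | out ⊥ | ==
  [5] u=4 | in ⊥ | out ⊥ | ==
  [6] u=5 | in ⊥ | out 0 | prev ⊥ | push {}
  [7] u=6 | in ⊥ | out ⊥ | ==
  [8] u=7 | in 3 | out 1 | prev ⊥ | push {0,3,4}
  [9] u=0 | in 1 | out 1 | prev ⊥ | push {1,5}
  [10] u=3 | in 1 | out 0 | prev ⊥ | push {2,6}
  [11] u=4 | in 1 | out 4 | prev ⊥ | push {}
  [12] u=1 | in 1 | out 4 | prev ⊥ | push {3}
  [13] u=5 | in ⊤ | out 0 | ==
  [14] u=2 | in 0 | out ⊤ | prev 3 | push {7}
  [15] u=6 | in 0 | out 4 | prev ⊥ | push {2}
  [16] u=3 | in ⊤ | out ⊤ | prev 0 | push {6}
  [17] u=7 | in ⊤ | out ⊤ | prev 1 | push {0,3,4}
  [18] u=2 | in ⊤ | out ⊤ | ==
  [19] u=6 | in ⊤ | out ⊤ | prev 4 | push {2,7}
  [20] u=0 | in ⊤ | out ⊤ | prev 1 | push {1,5}
  [21] u=3 | in ⊤ | out ⊤ | ==
  [22] u=4 | in ⊤ | out ⊤ | prev 4 | push {}
  [23] u=2 | in ⊤ | out ⊤ | ==
  [24] u=7 | in ⊤ | out ⊤ | ==
  [25] u=1 | in ⊤ | out ⊤ | prev 4 | push {3}
  [26] u=5 | in ⊤ | out 0 | ==
  [27] u=3 | in ⊤ | out ⊤ | ==

Converged values:
  [0] ⊤
  [1] ⊤
  [2] ⊤
  [3] ⊤
  [4] ⊤
  [5] 0
  [6] ⊤
  [7] ⊤

⊤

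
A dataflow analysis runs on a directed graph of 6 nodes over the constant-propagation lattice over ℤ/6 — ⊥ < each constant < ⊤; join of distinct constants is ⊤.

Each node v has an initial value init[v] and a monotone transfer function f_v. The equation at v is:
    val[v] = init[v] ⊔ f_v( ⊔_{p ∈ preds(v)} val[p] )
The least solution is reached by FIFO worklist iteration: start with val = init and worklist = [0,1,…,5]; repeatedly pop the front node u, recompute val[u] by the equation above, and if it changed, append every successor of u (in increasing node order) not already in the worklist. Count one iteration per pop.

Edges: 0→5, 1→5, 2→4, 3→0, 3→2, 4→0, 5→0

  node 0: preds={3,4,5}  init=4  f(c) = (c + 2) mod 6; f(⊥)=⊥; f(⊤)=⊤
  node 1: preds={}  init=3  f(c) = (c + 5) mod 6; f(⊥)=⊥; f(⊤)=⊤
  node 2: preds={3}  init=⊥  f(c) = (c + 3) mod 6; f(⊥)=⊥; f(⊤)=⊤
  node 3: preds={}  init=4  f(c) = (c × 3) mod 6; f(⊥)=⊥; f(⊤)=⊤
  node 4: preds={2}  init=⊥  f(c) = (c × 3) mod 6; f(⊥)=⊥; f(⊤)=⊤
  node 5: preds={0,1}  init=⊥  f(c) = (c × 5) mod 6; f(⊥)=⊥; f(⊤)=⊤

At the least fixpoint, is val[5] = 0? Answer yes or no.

no

Worklist (7 pops):
  #1 pop 0: in=4 → ⊤ (was 4); enqueue []
  #2 pop 1: in=⊥ → 3 (no change)
  #3 pop 2: in=4 → 1 (was ⊥); enqueue []
  #4 pop 3: in=⊥ → 4 (no change)
  #5 pop 4: in=1 → 3 (was ⊥); enqueue [0]
  #6 pop 5: in=⊤ → ⊤ (was ⊥); enqueue []
  #7 pop 0: in=⊤ → ⊤ (no change)

Fixpoint:
  val[0] = ⊤
  val[1] = 3
  val[2] = 1
  val[3] = 4
  val[4] = 3
  val[5] = ⊤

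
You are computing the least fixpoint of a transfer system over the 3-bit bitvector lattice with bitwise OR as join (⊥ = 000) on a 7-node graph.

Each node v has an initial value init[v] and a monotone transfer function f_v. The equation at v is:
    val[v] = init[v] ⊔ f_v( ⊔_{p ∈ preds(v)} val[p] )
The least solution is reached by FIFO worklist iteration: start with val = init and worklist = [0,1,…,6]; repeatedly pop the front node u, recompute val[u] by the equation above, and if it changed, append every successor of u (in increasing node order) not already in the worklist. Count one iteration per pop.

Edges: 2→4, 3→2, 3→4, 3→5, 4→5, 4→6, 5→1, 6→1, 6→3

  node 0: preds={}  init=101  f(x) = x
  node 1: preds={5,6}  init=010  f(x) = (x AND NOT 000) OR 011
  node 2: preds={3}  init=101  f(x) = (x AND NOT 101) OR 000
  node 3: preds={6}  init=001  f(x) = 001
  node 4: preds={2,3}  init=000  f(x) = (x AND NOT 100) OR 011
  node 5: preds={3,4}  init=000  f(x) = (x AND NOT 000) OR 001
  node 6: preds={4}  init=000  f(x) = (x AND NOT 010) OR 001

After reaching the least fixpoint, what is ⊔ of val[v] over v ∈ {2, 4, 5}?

Iteration log — 9 steps:
  step 1. node 0  ⊔preds=000  new=101  stable
  step 2. node 1  ⊔preds=000  new=011  old=010  +wl: 
  step 3. node 2  ⊔preds=001  new=101  stable
  step 4. node 3  ⊔preds=000  new=001  stable
  step 5. node 4  ⊔preds=101  new=011  old=000  +wl: 
  step 6. node 5  ⊔preds=011  new=011  old=000  +wl: 1
  step 7. node 6  ⊔preds=011  new=001  old=000  +wl: 3
  step 8. node 1  ⊔preds=011  new=011  stable
  step 9. node 3  ⊔preds=001  new=001  stable

Least fixpoint reached:
  node 0: 101
  node 1: 011
  node 2: 101
  node 3: 001
  node 4: 011
  node 5: 011
  node 6: 001

111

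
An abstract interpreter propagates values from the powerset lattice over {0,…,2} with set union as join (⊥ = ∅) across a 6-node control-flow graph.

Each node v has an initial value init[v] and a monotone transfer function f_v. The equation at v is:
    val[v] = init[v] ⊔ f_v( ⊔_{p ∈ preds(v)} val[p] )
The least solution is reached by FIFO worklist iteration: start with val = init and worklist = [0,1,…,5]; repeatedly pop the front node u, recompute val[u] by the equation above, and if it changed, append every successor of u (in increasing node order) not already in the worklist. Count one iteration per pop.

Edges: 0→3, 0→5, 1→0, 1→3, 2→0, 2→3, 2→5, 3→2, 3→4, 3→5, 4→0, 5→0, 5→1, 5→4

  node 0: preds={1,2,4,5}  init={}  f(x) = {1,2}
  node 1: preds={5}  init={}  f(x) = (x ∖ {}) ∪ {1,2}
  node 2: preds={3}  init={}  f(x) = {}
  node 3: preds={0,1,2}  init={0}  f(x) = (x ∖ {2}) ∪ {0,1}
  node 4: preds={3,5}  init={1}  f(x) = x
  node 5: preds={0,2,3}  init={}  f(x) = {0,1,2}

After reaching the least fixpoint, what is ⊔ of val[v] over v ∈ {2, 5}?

{0,1,2}

Trace (12 dequeues):
  [1] u=0 | in {1} | out {1,2} | prev {} | push {}
  [2] u=1 | in {} | out {1,2} | prev {} | push {0}
  [3] u=2 | in {0} | out {} | ==
  [4] u=3 | in {1,2} | out {0,1} | prev {0} | push {2}
  [5] u=4 | in {0,1} | out {0,1} | prev {1} | push {}
  [6] u=5 | in {0,1,2} | out {0,1,2} | prev {} | push {1,4}
  [7] u=0 | in {0,1,2} | out {1,2} | ==
  [8] u=2 | in {0,1} | out {} | ==
  [9] u=1 | in {0,1,2} | out {0,1,2} | prev {1,2} | push {0,3}
  [10] u=4 | in {0,1,2} | out {0,1,2} | prev {0,1} | push {}
  [11] u=0 | in {0,1,2} | out {1,2} | ==
  [12] u=3 | in {0,1,2} | out {0,1} | ==

Converged values:
  [0] {1,2}
  [1] {0,1,2}
  [2] {}
  [3] {0,1}
  [4] {0,1,2}
  [5] {0,1,2}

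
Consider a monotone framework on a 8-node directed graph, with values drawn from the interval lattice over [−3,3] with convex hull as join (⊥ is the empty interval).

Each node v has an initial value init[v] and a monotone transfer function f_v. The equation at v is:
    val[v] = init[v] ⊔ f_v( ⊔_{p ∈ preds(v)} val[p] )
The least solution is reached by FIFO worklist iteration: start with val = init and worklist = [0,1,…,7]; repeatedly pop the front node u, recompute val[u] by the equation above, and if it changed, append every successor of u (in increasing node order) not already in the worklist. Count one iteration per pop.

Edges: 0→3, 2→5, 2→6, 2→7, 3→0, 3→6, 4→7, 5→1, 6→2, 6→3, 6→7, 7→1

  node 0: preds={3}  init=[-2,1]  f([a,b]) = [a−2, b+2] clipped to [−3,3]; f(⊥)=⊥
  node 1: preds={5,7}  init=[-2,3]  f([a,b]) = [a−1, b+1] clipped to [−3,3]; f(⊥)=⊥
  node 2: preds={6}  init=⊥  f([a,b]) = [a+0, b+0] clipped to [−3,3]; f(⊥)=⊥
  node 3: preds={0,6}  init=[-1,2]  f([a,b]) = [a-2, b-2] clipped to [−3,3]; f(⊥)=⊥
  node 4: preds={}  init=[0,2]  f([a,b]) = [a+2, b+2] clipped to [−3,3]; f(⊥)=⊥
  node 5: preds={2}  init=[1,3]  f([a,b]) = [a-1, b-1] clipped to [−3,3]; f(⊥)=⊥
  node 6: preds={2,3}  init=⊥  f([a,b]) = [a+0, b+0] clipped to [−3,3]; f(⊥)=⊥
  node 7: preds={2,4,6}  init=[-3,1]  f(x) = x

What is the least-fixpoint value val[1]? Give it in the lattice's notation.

Trace (16 dequeues):
  [1] u=0 | in [-1,2] | out [-3,3] | prev [-2,1] | push {}
  [2] u=1 | in [-3,3] | out [-3,3] | prev [-2,3] | push {}
  [3] u=2 | in ⊥ | out ⊥ | ==
  [4] u=3 | in [-3,3] | out [-3,2] | prev [-1,2] | push {0}
  [5] u=4 | in ⊥ | out [0,2] | ==
  [6] u=5 | in ⊥ | out [1,3] | ==
  [7] u=6 | in [-3,2] | out [-3,2] | prev ⊥ | push {2,3}
  [8] u=7 | in [-3,2] | out [-3,2] | prev [-3,1] | push {1}
  [9] u=0 | in [-3,2] | out [-3,3] | ==
  [10] u=2 | in [-3,2] | out [-3,2] | prev ⊥ | push {5,6,7}
  [11] u=3 | in [-3,3] | out [-3,2] | ==
  [12] u=1 | in [-3,3] | out [-3,3] | ==
  [13] u=5 | in [-3,2] | out [-3,3] | prev [1,3] | push {1}
  [14] u=6 | in [-3,2] | out [-3,2] | ==
  [15] u=7 | in [-3,2] | out [-3,2] | ==
  [16] u=1 | in [-3,3] | out [-3,3] | ==

Converged values:
  [0] [-3,3]
  [1] [-3,3]
  [2] [-3,2]
  [3] [-3,2]
  [4] [0,2]
  [5] [-3,3]
  [6] [-3,2]
  [7] [-3,2]

[-3,3]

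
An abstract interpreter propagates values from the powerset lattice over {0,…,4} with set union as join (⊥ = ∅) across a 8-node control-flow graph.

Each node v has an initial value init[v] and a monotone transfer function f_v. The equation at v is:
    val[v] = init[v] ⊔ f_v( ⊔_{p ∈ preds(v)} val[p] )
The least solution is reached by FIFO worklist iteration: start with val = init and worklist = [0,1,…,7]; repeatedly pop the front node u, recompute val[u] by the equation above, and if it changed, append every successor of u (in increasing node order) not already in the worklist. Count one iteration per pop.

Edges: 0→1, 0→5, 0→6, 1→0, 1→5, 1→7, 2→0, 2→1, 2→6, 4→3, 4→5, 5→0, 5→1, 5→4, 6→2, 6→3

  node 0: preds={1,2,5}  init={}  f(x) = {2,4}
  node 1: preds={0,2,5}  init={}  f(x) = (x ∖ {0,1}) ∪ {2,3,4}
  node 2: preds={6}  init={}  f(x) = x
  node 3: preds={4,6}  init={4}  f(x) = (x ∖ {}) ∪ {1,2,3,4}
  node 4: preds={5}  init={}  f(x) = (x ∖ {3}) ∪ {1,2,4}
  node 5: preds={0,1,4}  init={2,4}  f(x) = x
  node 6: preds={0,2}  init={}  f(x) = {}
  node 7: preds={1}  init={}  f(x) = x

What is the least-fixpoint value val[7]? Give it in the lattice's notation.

Trace (12 dequeues):
  [1] u=0 | in {2,4} | out {2,4} | prev {} | push {}
  [2] u=1 | in {2,4} | out {2,3,4} | prev {} | push {0}
  [3] u=2 | in {} | out {} | ==
  [4] u=3 | in {} | out {1,2,3,4} | prev {4} | push {}
  [5] u=4 | in {2,4} | out {1,2,4} | prev {} | push {3}
  [6] u=5 | in {1,2,3,4} | out {1,2,3,4} | prev {2,4} | push {1,4}
  [7] u=6 | in {2,4} | out {} | ==
  [8] u=7 | in {2,3,4} | out {2,3,4} | prev {} | push {}
  [9] u=0 | in {1,2,3,4} | out {2,4} | ==
  [10] u=3 | in {1,2,4} | out {1,2,3,4} | ==
  [11] u=1 | in {1,2,3,4} | out {2,3,4} | ==
  [12] u=4 | in {1,2,3,4} | out {1,2,4} | ==

Converged values:
  [0] {2,4}
  [1] {2,3,4}
  [2] {}
  [3] {1,2,3,4}
  [4] {1,2,4}
  [5] {1,2,3,4}
  [6] {}
  [7] {2,3,4}

{2,3,4}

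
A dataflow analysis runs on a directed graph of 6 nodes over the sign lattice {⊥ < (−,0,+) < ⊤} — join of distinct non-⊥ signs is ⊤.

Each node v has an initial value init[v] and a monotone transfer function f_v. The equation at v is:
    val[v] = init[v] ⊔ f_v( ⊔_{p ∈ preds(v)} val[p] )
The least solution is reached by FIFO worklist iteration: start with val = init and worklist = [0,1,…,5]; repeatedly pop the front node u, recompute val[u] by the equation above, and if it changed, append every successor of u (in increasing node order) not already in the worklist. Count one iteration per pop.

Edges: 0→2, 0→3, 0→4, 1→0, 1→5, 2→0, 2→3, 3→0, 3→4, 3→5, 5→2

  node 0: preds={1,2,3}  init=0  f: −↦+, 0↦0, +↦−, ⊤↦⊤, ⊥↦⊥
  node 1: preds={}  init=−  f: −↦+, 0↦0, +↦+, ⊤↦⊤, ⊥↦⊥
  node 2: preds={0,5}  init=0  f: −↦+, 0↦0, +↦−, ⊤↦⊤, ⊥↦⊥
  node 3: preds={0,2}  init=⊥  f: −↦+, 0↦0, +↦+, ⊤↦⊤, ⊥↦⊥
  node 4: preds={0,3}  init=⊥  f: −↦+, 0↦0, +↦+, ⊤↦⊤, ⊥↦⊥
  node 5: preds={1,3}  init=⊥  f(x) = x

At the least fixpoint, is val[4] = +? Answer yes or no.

no

Iteration log — 8 steps:
  step 1. node 0  ⊔preds=⊤  new=⊤  old=0  +wl: 
  step 2. node 1  ⊔preds=⊥  new=−  stable
  step 3. node 2  ⊔preds=⊤  new=⊤  old=0  +wl: 0
  step 4. node 3  ⊔preds=⊤  new=⊤  old=⊥  +wl: 
  step 5. node 4  ⊔preds=⊤  new=⊤  old=⊥  +wl: 
  step 6. node 5  ⊔preds=⊤  new=⊤  old=⊥  +wl: 2
  step 7. node 0  ⊔preds=⊤  new=⊤  stable
  step 8. node 2  ⊔preds=⊤  new=⊤  stable

Least fixpoint reached:
  node 0: ⊤
  node 1: −
  node 2: ⊤
  node 3: ⊤
  node 4: ⊤
  node 5: ⊤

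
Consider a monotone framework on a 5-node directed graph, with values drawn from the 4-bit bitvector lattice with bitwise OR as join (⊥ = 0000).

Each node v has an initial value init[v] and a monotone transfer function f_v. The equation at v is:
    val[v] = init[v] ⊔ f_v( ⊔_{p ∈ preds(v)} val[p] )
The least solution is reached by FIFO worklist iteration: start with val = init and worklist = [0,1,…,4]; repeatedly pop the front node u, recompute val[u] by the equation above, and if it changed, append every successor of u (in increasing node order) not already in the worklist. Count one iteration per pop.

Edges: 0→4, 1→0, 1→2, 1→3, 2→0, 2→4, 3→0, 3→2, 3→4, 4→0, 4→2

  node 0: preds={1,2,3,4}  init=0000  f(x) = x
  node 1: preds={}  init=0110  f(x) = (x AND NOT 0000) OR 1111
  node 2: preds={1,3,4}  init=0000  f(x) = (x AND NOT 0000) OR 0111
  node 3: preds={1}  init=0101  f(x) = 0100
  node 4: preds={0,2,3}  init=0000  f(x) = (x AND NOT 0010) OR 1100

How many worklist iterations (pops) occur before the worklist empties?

Trace (8 dequeues):
  [1] u=0 | in 0111 | out 0111 | prev 0000 | push {}
  [2] u=1 | in 0000 | out 1111 | prev 0110 | push {0}
  [3] u=2 | in 1111 | out 1111 | prev 0000 | push {}
  [4] u=3 | in 1111 | out 0101 | ==
  [5] u=4 | in 1111 | out 1101 | prev 0000 | push {2}
  [6] u=0 | in 1111 | out 1111 | prev 0111 | push {4}
  [7] u=2 | in 1111 | out 1111 | ==
  [8] u=4 | in 1111 | out 1101 | ==

Converged values:
  [0] 1111
  [1] 1111
  [2] 1111
  [3] 0101
  [4] 1101

8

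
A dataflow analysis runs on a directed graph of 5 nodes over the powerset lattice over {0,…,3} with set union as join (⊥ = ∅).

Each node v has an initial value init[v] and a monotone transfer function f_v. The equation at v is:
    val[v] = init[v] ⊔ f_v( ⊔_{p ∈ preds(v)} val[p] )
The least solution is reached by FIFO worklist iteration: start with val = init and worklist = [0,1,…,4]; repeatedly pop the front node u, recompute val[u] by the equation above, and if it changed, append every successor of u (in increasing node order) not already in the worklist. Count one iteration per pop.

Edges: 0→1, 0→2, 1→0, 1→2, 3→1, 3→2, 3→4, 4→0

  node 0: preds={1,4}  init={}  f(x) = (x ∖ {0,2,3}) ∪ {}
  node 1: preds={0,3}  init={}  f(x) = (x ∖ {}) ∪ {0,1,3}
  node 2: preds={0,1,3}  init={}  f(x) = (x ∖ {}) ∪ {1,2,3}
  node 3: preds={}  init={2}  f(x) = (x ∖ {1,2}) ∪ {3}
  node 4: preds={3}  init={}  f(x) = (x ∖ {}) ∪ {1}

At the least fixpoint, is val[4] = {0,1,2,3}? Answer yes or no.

no

Iteration log — 8 steps:
  step 1. node 0  ⊔preds={}  new={}  stable
  step 2. node 1  ⊔preds={2}  new={0,1,2,3}  old={}  +wl: 0
  step 3. node 2  ⊔preds={0,1,2,3}  new={0,1,2,3}  old={}  +wl: 
  step 4. node 3  ⊔preds={}  new={2,3}  old={2}  +wl: 1,2
  step 5. node 4  ⊔preds={2,3}  new={1,2,3}  old={}  +wl: 
  step 6. node 0  ⊔preds={0,1,2,3}  new={1}  old={}  +wl: 
  step 7. node 1  ⊔preds={1,2,3}  new={0,1,2,3}  stable
  step 8. node 2  ⊔preds={0,1,2,3}  new={0,1,2,3}  stable

Least fixpoint reached:
  node 0: {1}
  node 1: {0,1,2,3}
  node 2: {0,1,2,3}
  node 3: {2,3}
  node 4: {1,2,3}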